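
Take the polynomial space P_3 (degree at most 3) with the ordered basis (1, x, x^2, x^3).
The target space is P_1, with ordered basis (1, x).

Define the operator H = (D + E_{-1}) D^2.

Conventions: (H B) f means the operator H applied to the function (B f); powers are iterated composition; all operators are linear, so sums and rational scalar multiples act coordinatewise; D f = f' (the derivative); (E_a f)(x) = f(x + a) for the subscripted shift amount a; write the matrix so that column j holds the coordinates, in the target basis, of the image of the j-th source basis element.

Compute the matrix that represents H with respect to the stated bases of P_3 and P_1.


the matrix is [[0, 0, 2, 0]; [0, 0, 0, 6]] (rows listed top to bottom)

image of 1: 0
image of x: 0
image of x^2: 2
image of x^3: 6x
each image's coordinates form column j of the matrix


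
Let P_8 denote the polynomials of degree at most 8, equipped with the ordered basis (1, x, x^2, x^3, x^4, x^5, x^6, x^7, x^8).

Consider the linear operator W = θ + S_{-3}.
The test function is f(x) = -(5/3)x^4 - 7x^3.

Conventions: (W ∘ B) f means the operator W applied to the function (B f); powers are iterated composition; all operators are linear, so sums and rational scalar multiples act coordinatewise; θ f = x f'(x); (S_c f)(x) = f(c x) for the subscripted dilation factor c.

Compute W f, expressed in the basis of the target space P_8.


θ f = -(20/3)x^4 - 21x^3
S_{-3} f = -135x^4 + 189x^3
(θ + S_{-3}) f = -(425/3)x^4 + 168x^3

g(x) = -(425/3)x^4 + 168x^3


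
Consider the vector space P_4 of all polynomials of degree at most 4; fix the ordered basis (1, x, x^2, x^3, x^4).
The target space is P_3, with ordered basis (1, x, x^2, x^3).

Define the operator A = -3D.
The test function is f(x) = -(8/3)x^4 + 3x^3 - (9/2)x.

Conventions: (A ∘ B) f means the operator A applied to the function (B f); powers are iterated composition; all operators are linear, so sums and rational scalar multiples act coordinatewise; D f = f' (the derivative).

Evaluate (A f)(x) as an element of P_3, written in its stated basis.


g(x) = 32x^3 - 27x^2 + 27/2

D f = -(32/3)x^3 + 9x^2 - 9/2
(-3D) f = 32x^3 - 27x^2 + 27/2


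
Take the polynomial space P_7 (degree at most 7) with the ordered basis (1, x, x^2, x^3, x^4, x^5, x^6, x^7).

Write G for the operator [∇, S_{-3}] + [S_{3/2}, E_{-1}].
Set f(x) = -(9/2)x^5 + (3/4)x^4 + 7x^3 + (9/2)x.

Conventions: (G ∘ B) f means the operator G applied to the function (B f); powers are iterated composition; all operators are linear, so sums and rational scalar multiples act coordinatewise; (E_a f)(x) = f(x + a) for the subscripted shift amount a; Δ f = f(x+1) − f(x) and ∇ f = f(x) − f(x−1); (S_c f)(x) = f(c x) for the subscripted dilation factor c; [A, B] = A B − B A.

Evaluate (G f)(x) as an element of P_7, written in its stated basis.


g(x) = (462915/64)x^4 - (294435/32)x^3 + (20061/2)x^2 - (290277/64)x + 25925/32

S_{-3} f = (2187/2)x^5 + (243/4)x^4 - 189x^3 - (27/2)x
∇ S_{-3} f = (10935/2)x^4 - 10692x^3 + (20007/2)x^2 - (9315/2)x + 3321/4
∇ f = -(45/2)x^4 + 48x^3 - (57/2)x^2 + (9/2)x + 25/4
S_{-3} ∇ f = -(3645/2)x^4 - 1296x^3 - (513/2)x^2 - (27/2)x + 25/4
[∇, S_{-3}] f = 7290x^4 - 9396x^3 + 10260x^2 - 4644x + 824
E_{-1} f = -(9/2)x^5 + (93/4)x^4 - 41x^3 + (57/2)x^2 - 25/4
S_{3/2} E_{-1} f = -(2187/64)x^5 + (7533/64)x^4 - (1107/8)x^3 + (513/8)x^2 - 25/4
S_{3/2} f = -(2187/64)x^5 + (243/64)x^4 + (189/8)x^3 + (27/4)x
E_{-1} S_{3/2} f = -(2187/64)x^5 + (5589/32)x^4 - (10665/32)x^3 + (2349/8)x^2 - (6939/64)x + 243/32
[S_{3/2}, E_{-1}] f = -(3645/64)x^4 + (6237/32)x^3 - (459/2)x^2 + (6939/64)x - 443/32
([∇, S_{-3}] + [S_{3/2}, E_{-1}]) f = (462915/64)x^4 - (294435/32)x^3 + (20061/2)x^2 - (290277/64)x + 25925/32


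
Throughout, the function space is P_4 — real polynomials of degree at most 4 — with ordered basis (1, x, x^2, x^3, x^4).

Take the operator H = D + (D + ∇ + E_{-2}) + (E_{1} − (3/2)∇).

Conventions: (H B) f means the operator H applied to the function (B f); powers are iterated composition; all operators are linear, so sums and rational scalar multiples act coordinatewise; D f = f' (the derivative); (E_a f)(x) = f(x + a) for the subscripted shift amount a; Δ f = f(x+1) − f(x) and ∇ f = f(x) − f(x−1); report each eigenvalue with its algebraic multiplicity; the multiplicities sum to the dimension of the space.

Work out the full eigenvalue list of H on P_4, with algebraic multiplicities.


image of 1: 2
image of x: 2x + 1/2
image of x^2: 2x^2 + x + 11/2
image of x^3: 2x^3 + (3/2)x^2 + (33/2)x - 15/2
image of x^4: 2x^4 + 2x^3 + 33x^2 - 30x + 35/2
the matrix is upper triangular; its diagonal is (2, 2, 2, 2, 2)
for a triangular matrix the eigenvalues are the diagonal entries, with algebraic multiplicity their repetition count

λ = 2 (multiplicity 5)


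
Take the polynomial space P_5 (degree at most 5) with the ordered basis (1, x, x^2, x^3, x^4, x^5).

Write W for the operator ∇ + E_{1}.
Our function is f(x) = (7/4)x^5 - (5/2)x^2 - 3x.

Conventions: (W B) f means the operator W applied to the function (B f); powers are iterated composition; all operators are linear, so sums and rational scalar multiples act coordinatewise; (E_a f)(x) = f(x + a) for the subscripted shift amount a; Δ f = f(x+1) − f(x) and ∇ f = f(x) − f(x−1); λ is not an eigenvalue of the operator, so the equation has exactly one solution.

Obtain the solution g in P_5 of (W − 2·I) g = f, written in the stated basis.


the image equals g(x) = -(7/4)x^5 - (35/2)x^4 - 140x^3 - (1745/2)x^2 - 3627x - 15075/2

write g with unknown coordinates in the stated basis and equate coefficients in (W − 2·I) g = f
solving from the highest basis element down gives g = -(7/4)x^5 - (35/2)x^4 - 140x^3 - (1745/2)x^2 - 3627x - 15075/2
check: W g = -(7/4)x^5 - 35x^4 - 280x^3 - (3495/2)x^2 - 7257x - 15075
so W g − 2·g = (7/4)x^5 - (5/2)x^2 - 3x = f ✓


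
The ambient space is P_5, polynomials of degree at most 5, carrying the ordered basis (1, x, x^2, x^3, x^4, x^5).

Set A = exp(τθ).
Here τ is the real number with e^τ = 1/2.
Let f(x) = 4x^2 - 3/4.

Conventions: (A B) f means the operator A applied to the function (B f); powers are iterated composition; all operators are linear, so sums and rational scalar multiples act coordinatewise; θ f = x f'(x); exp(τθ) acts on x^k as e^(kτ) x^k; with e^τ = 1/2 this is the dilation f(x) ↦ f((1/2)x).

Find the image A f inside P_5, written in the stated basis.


the result is g(x) = x^2 - 3/4

exp(τθ) x^k = e^(kτ) x^k; with e^τ = 1/2 this sends x^k to (1/2)^k x^k
x^2 ↦ 1/4 x^2
applying this coordinatewise to f: exp(τθ) f = x^2 - 3/4


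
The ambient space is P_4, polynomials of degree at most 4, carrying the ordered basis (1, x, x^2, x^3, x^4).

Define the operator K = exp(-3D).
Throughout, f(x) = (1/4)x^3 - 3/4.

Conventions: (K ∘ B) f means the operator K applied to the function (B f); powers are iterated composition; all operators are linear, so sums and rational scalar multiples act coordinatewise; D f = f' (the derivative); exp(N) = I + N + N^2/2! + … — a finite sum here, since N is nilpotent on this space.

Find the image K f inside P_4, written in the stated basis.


the image equals g(x) = (1/4)x^3 - (9/4)x^2 + (27/4)x - 15/2

order-1 term: -(9/4)x^2
order-2 term: (27/4)x
order-3 term: -27/4
the series for exp(-3D) f terminates at order 3
exp(-3D) f = (1/4)x^3 - (9/4)x^2 + (27/4)x - 15/2


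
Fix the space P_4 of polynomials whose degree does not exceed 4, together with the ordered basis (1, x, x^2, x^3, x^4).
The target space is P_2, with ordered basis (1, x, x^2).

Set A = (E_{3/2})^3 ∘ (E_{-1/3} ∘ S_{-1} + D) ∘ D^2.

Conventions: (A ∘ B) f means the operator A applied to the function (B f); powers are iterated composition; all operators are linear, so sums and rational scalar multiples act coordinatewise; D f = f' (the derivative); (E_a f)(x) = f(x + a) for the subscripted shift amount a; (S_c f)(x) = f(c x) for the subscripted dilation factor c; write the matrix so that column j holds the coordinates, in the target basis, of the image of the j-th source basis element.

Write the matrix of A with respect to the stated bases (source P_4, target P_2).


image of 1: 0
image of x: 0
image of x^2: 2
image of x^3: -6x - 19
image of x^4: 12x^2 + 124x + 949/3
each image's coordinates form column j of the matrix

the matrix is [[0, 0, 2, -19, 949/3]; [0, 0, 0, -6, 124]; [0, 0, 0, 0, 12]] (rows listed top to bottom)


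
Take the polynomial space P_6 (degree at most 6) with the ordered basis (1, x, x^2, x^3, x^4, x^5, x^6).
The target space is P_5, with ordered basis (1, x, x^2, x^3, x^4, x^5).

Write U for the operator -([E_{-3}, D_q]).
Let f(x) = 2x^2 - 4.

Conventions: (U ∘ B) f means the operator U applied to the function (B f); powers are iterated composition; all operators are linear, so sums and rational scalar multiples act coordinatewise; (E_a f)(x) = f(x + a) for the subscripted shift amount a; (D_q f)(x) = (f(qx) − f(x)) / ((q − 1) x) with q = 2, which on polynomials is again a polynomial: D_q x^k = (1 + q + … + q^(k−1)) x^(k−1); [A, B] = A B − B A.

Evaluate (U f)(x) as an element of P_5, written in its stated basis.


D_q f = 6x
E_{-3} D_q f = 6x - 18
E_{-3} f = 2x^2 - 12x + 14
D_q E_{-3} f = 6x - 12
[E_{-3}, D_q] f = -6
(-([E_{-3}, D_q])) f = 6

the image equals g(x) = 6


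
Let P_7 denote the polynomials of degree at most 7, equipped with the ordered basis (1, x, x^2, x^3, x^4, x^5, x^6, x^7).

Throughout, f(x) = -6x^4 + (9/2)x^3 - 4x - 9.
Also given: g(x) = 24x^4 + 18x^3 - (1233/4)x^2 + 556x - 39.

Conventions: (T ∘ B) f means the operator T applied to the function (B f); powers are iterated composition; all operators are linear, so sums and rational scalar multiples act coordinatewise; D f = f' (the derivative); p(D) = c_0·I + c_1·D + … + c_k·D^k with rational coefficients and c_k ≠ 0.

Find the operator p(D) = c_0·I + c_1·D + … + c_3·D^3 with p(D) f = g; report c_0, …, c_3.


c_0 = -4, c_1 = -3/2, c_2 = 4, c_3 = -3

D^0 f = -6x^4 + (9/2)x^3 - 4x - 9
D^1 f = -24x^3 + (27/2)x^2 - 4
D^2 f = -72x^2 + 27x
D^3 f = -144x + 27
matching coefficients of g against c_0 f + c_1 Df + … from the top degree down determines the c_i
solution: c_0 = -4, c_1 = -3/2, c_2 = 4, c_3 = -3


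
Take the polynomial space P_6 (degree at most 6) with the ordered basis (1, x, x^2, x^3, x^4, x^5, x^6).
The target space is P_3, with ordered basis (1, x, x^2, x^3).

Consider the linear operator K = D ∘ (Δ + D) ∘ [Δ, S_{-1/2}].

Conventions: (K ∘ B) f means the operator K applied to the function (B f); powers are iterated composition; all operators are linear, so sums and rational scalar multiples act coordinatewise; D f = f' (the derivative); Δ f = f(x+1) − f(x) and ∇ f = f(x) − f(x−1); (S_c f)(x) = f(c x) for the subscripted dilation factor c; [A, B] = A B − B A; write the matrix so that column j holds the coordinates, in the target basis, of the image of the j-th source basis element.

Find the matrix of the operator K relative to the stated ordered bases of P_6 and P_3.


image of 1: 0
image of x: 0
image of x^2: 0
image of x^3: -9/2
image of x^4: 9x - 9/4
image of x^5: -(45/4)x^2 + (45/8)x - 165/16
image of x^6: (45/4)x^3 - (135/16)x^2 + (495/16)x - 225/32
each image's coordinates form column j of the matrix

the matrix is [[0, 0, 0, -9/2, -9/4, -165/16, -225/32]; [0, 0, 0, 0, 9, 45/8, 495/16]; [0, 0, 0, 0, 0, -45/4, -135/16]; [0, 0, 0, 0, 0, 0, 45/4]] (rows listed top to bottom)


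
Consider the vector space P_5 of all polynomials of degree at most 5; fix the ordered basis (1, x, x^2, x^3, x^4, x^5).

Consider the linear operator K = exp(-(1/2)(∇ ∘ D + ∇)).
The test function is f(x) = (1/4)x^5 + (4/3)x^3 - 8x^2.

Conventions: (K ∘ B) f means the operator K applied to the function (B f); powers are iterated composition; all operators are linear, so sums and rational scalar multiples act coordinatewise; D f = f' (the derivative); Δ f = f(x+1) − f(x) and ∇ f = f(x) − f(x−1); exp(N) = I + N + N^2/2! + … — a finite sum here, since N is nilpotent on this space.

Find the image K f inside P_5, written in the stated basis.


the image equals g(x) = (1/4)x^5 - (5/8)x^4 + (17/24)x^3 - (95/16)x^2 + (173/64)x + 1789/384

order-1 term: -(5/8)x^4 - (5/4)x^3 + (1/2)x^2 + (33/8)x + 35/6
order-2 term: (5/8)x^3 + (15/8)x^2 - (9/16)x - 21/16
order-3 term: -(5/16)x^2 - (15/16)x - 1/96
order-4 term: (5/64)x + 5/32
order-5 term: -1/128
the series for exp(-(1/2)(∇ ∘ D + ∇)) f terminates at order 5
exp(-(1/2)(∇ ∘ D + ∇)) f = (1/4)x^5 - (5/8)x^4 + (17/24)x^3 - (95/16)x^2 + (173/64)x + 1789/384


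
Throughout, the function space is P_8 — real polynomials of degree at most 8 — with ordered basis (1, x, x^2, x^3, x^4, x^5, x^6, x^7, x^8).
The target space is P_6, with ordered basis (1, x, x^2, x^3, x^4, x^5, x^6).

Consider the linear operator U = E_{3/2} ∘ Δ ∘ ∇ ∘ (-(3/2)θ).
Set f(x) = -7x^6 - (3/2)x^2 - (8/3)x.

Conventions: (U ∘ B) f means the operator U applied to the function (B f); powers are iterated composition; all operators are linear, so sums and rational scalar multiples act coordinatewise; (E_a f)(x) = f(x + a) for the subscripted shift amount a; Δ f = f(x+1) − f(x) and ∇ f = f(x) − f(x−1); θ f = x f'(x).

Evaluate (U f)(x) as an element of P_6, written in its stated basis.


θ f = -42x^6 - 3x^2 - (8/3)x
(-(3/2)θ) f = 63x^6 + (9/2)x^2 + 4x
∇ (-(3/2)θ) f = 378x^5 - 945x^4 + 1260x^3 - 945x^2 + 387x - 127/2
Δ ∇ (-(3/2)θ) f = 1890x^4 + 1890x^2 + 135
E_{3/2} Δ ∇ (-(3/2)θ) f = 1890x^4 + 11340x^3 + 27405x^2 + 31185x + 111645/8

the image equals g(x) = 1890x^4 + 11340x^3 + 27405x^2 + 31185x + 111645/8


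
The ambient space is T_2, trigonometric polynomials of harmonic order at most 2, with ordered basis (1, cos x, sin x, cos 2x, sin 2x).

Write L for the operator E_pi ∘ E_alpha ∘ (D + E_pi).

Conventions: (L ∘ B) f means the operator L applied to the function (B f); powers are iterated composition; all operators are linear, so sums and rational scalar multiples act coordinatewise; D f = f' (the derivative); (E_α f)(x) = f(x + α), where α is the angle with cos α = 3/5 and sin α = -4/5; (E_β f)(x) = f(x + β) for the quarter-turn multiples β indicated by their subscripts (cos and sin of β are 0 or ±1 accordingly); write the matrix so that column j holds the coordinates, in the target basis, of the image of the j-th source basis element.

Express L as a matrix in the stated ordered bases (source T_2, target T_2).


image of 1: 1
image of cos x: -(1/5)cos x + (7/5)sin x
image of sin x: -(7/5)cos x - (1/5)sin x
image of cos 2x: (41/25)cos 2x + (38/25)sin 2x
image of sin 2x: -(38/25)cos 2x + (41/25)sin 2x
each image's coordinates form column j of the matrix

the matrix is [[1, 0, 0, 0, 0]; [0, -1/5, -7/5, 0, 0]; [0, 7/5, -1/5, 0, 0]; [0, 0, 0, 41/25, -38/25]; [0, 0, 0, 38/25, 41/25]] (rows listed top to bottom)


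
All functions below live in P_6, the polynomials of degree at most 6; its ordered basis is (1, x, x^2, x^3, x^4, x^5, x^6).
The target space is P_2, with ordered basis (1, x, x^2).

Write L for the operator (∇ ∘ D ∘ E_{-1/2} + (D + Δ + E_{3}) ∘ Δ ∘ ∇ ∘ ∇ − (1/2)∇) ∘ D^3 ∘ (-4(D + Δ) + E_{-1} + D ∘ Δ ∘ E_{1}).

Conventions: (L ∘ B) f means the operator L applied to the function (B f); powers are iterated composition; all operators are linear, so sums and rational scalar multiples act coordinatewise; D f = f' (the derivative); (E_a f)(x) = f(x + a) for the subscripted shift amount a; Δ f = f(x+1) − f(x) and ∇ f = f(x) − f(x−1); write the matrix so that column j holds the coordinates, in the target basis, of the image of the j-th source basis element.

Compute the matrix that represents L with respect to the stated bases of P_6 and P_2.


the matrix is [[0, 0, 0, 0, -12, 690, -7980]; [0, 0, 0, 0, 0, -60, 4140]; [0, 0, 0, 0, 0, 0, -180]] (rows listed top to bottom)

image of 1: 0
image of x: 0
image of x^2: 0
image of x^3: 0
image of x^4: -12
image of x^5: -60x + 690
image of x^6: -180x^2 + 4140x - 7980
each image's coordinates form column j of the matrix


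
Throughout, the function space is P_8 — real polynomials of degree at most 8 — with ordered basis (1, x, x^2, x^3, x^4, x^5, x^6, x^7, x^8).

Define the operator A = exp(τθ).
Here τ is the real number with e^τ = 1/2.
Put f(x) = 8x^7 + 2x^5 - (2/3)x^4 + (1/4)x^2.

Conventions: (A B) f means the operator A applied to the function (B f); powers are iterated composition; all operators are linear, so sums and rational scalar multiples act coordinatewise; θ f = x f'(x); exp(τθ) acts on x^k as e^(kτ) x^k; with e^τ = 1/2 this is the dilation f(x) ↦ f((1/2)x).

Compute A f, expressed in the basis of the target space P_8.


the result is g(x) = (1/16)x^7 + (1/16)x^5 - (1/24)x^4 + (1/16)x^2

exp(τθ) x^k = e^(kτ) x^k; with e^τ = 1/2 this sends x^k to (1/2)^k x^k
x^2 ↦ 1/4 x^2
x^4 ↦ 1/16 x^4
x^5 ↦ 1/32 x^5
x^7 ↦ 1/128 x^7
applying this coordinatewise to f: exp(τθ) f = (1/16)x^7 + (1/16)x^5 - (1/24)x^4 + (1/16)x^2


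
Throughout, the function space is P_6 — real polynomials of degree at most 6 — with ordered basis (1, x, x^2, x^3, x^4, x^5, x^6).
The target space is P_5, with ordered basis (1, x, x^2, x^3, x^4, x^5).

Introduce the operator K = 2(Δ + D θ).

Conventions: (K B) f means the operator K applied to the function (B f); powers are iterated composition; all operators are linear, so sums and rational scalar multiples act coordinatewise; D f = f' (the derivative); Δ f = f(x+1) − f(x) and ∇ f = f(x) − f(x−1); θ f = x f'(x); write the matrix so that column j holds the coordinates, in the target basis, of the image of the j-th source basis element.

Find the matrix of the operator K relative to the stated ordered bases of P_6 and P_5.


the matrix is [[0, 4, 2, 2, 2, 2, 2]; [0, 0, 12, 6, 8, 10, 12]; [0, 0, 0, 24, 12, 20, 30]; [0, 0, 0, 0, 40, 20, 40]; [0, 0, 0, 0, 0, 60, 30]; [0, 0, 0, 0, 0, 0, 84]] (rows listed top to bottom)

image of 1: 0
image of x: 4
image of x^2: 12x + 2
image of x^3: 24x^2 + 6x + 2
image of x^4: 40x^3 + 12x^2 + 8x + 2
image of x^5: 60x^4 + 20x^3 + 20x^2 + 10x + 2
image of x^6: 84x^5 + 30x^4 + 40x^3 + 30x^2 + 12x + 2
each image's coordinates form column j of the matrix


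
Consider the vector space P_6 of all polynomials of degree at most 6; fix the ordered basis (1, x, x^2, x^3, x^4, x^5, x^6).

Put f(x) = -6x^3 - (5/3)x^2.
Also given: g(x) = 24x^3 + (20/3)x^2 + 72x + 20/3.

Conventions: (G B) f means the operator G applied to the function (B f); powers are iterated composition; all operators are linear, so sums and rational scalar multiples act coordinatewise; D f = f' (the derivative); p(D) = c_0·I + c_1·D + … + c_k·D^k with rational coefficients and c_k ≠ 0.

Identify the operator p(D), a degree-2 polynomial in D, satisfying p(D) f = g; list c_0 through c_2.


D^0 f = -6x^3 - (5/3)x^2
D^1 f = -18x^2 - (10/3)x
D^2 f = -36x - 10/3
matching coefficients of g against c_0 f + c_1 Df + … from the top degree down determines the c_i
solution: c_0 = -4, c_1 = 0, c_2 = -2

c_0 = -4, c_1 = 0, c_2 = -2


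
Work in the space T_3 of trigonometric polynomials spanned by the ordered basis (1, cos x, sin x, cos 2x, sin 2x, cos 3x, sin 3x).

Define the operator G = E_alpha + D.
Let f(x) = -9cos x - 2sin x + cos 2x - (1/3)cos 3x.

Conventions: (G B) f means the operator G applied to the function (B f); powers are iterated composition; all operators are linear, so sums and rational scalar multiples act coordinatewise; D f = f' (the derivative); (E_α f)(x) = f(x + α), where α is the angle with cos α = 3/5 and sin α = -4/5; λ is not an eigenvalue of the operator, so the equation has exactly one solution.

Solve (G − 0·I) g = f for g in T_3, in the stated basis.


g(x) = -(25/2)cos x - (15/2)sin x - (7/29)cos 2x + (26/29)sin 2x + (39/986)cos 3x - (331/2958)sin 3x

write g with unknown coordinates in the stated basis and equate coefficients in (G − 0·I) g = f
solving from the highest basis element down gives g = -(25/2)cos x - (15/2)sin x - (7/29)cos 2x + (26/29)sin 2x + (39/986)cos 3x - (331/2958)sin 3x
check: G g = -9cos x - 2sin x + cos 2x - (1/3)cos 3x
so G g − 0·g = -9cos x - 2sin x + cos 2x - (1/3)cos 3x = f ✓


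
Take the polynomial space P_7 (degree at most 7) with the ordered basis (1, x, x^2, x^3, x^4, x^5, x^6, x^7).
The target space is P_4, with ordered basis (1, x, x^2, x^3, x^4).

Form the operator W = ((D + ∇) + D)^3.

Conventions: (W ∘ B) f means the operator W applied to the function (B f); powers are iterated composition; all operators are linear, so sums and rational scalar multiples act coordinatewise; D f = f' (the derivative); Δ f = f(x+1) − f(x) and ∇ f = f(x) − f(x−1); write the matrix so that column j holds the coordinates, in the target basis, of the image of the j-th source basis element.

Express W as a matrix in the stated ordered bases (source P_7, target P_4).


image of 1: 0
image of x: 0
image of x^2: 0
image of x^3: 162
image of x^4: 648x - 324
image of x^5: 1620x^2 - 1620x + 810
image of x^6: 3240x^3 - 4860x^2 + 4860x - 1980
image of x^7: 5670x^4 - 11340x^3 + 17010x^2 - 13860x + 4914
each image's coordinates form column j of the matrix

the matrix is [[0, 0, 0, 162, -324, 810, -1980, 4914]; [0, 0, 0, 0, 648, -1620, 4860, -13860]; [0, 0, 0, 0, 0, 1620, -4860, 17010]; [0, 0, 0, 0, 0, 0, 3240, -11340]; [0, 0, 0, 0, 0, 0, 0, 5670]] (rows listed top to bottom)


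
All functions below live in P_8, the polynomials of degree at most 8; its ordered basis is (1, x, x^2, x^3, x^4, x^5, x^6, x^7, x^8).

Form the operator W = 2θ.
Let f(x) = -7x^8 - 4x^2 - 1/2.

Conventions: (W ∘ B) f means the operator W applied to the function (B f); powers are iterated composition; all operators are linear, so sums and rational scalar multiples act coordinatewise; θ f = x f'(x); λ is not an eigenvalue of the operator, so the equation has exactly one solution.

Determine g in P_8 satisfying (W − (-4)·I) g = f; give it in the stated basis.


the image equals g(x) = -(7/20)x^8 - (1/2)x^2 - 1/8

write g with unknown coordinates in the stated basis and equate coefficients in (W − (-4)·I) g = f
solving from the highest basis element down gives g = -(7/20)x^8 - (1/2)x^2 - 1/8
check: W g = -(28/5)x^8 - 2x^2
so W g − (-4)·g = -7x^8 - 4x^2 - 1/2 = f ✓


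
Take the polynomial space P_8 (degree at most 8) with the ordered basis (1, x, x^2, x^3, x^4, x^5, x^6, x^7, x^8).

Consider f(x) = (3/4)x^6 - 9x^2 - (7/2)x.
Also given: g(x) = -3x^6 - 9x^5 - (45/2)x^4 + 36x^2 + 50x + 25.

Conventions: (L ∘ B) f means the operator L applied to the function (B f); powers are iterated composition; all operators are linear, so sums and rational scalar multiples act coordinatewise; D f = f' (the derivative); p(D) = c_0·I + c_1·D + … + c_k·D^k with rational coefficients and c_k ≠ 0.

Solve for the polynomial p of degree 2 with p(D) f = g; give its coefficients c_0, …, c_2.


p(D) = -4·I − 2·D − D^2, i.e. c_0 = -4, c_1 = -2, c_2 = -1

D^0 f = (3/4)x^6 - 9x^2 - (7/2)x
D^1 f = (9/2)x^5 - 18x - 7/2
D^2 f = (45/2)x^4 - 18
matching coefficients of g against c_0 f + c_1 Df + … from the top degree down determines the c_i
solution: c_0 = -4, c_1 = -2, c_2 = -1


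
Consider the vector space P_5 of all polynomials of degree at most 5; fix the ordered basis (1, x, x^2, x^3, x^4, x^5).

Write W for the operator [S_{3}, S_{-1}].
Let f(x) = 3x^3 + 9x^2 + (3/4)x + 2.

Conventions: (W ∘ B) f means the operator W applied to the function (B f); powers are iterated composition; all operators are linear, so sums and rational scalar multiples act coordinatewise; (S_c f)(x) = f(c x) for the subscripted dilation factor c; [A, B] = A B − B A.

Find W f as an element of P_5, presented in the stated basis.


S_{-1} f = -3x^3 + 9x^2 - (3/4)x + 2
S_{3} S_{-1} f = -81x^3 + 81x^2 - (9/4)x + 2
S_{3} f = 81x^3 + 81x^2 + (9/4)x + 2
S_{-1} S_{3} f = -81x^3 + 81x^2 - (9/4)x + 2
[S_{3}, S_{-1}] f = 0

g(x) = 0


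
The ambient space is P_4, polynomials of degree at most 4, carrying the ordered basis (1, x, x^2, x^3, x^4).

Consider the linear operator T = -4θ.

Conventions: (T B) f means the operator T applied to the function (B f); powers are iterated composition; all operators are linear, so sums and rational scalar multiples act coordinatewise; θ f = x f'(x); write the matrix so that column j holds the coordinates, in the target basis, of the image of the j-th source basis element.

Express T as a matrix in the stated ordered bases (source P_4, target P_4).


image of 1: 0
image of x: -4x
image of x^2: -8x^2
image of x^3: -12x^3
image of x^4: -16x^4
each image's coordinates form column j of the matrix

the matrix is [[0, 0, 0, 0, 0]; [0, -4, 0, 0, 0]; [0, 0, -8, 0, 0]; [0, 0, 0, -12, 0]; [0, 0, 0, 0, -16]] (rows listed top to bottom)


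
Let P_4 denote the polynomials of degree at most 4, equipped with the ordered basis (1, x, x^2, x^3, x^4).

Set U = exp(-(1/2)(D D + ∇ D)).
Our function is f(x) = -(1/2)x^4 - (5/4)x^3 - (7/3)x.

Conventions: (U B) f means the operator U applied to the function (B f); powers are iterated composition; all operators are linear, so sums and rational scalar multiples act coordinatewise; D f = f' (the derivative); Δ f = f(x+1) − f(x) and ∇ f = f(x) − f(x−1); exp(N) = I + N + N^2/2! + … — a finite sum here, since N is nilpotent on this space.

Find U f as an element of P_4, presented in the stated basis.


g(x) = -(1/2)x^4 - (5/4)x^3 + 6x^2 + (13/6)x - 55/8

order-1 term: 6x^2 + (9/2)x - 7/8
order-2 term: -6
the series for exp(-(1/2)(D D + ∇ D)) f terminates at order 2
exp(-(1/2)(D D + ∇ D)) f = -(1/2)x^4 - (5/4)x^3 + 6x^2 + (13/6)x - 55/8


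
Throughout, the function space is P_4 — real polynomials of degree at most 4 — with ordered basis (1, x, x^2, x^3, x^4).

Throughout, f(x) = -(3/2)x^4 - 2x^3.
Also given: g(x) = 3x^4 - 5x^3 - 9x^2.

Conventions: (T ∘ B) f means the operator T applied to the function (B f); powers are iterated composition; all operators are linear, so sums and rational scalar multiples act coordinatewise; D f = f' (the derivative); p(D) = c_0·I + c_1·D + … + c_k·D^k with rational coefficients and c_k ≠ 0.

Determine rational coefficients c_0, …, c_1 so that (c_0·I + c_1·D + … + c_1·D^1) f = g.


p(D) = -2·I + (3/2)·D, i.e. c_0 = -2, c_1 = 3/2

D^0 f = -(3/2)x^4 - 2x^3
D^1 f = -6x^3 - 6x^2
matching coefficients of g against c_0 f + c_1 Df + … from the top degree down determines the c_i
solution: c_0 = -2, c_1 = 3/2


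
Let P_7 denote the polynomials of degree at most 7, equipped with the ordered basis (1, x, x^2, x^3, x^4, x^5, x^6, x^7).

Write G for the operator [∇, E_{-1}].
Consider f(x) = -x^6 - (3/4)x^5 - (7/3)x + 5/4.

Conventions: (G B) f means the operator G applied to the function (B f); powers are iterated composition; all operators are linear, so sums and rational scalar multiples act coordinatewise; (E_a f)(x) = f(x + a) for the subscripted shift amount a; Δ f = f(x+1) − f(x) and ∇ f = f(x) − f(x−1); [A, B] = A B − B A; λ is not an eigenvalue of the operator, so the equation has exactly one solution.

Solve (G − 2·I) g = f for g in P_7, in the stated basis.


g(x) = (1/2)x^6 + (3/8)x^5 + (7/6)x - 5/8

write g with unknown coordinates in the stated basis and equate coefficients in (G − 2·I) g = f
solving from the highest basis element down gives g = (1/2)x^6 + (3/8)x^5 + (7/6)x - 5/8
check: G g = 0
so G g − 2·g = -x^6 - (3/4)x^5 - (7/3)x + 5/4 = f ✓


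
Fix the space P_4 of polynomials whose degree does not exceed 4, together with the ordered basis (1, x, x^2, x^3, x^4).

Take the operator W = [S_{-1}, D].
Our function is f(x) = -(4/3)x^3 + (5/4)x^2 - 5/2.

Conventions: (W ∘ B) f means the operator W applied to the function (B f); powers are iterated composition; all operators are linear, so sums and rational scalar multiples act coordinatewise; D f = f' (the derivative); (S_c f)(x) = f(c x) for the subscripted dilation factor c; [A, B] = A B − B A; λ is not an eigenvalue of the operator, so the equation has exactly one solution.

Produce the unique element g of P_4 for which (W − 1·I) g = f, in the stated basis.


write g with unknown coordinates in the stated basis and equate coefficients in (W − 1·I) g = f
solving from the highest basis element down gives g = (4/3)x^3 + (27/4)x^2 - 27x - 103/2
check: W g = 8x^2 - 27x - 54
so W g − 1·g = -(4/3)x^3 + (5/4)x^2 - 5/2 = f ✓

the result is g(x) = (4/3)x^3 + (27/4)x^2 - 27x - 103/2


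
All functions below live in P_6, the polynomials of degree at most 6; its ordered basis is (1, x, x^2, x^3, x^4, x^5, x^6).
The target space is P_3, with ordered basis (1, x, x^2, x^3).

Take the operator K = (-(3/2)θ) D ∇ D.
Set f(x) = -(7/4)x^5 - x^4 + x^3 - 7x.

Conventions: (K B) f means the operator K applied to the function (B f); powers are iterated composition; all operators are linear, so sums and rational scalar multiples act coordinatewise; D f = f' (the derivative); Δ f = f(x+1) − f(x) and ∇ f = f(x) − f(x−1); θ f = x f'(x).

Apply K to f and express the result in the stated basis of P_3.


the image equals g(x) = 315x^2 - (243/2)x

D f = -(35/4)x^4 - 4x^3 + 3x^2 - 7
∇ D f = -35x^3 + (81/2)x^2 - 17x + 7/4
D ∇ D f = -105x^2 + 81x - 17
θ D ∇ D f = -210x^2 + 81x
(-(3/2)θ) D ∇ D f = 315x^2 - (243/2)x


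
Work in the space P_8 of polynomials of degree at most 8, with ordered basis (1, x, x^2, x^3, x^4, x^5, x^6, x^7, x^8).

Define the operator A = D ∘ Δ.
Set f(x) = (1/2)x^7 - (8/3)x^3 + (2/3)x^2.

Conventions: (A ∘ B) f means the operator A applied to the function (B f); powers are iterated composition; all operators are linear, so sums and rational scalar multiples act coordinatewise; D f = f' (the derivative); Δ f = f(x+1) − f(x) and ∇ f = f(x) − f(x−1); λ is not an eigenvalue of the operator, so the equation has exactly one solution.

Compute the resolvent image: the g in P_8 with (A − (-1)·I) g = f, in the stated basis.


write g with unknown coordinates in the stated basis and equate coefficients in (A − (-1)·I) g = f
solving from the highest basis element down gives g = (1/2)x^7 - 21x^5 - (105/2)x^4 + (1042/3)x^3 + (7249/6)x^2 - 1055x - 18881/6
check: A g = 21x^5 + (105/2)x^4 - 350x^3 - (2415/2)x^2 + 1055x + 18881/6
so A g − (-1)·g = (1/2)x^7 - (8/3)x^3 + (2/3)x^2 = f ✓

g(x) = (1/2)x^7 - 21x^5 - (105/2)x^4 + (1042/3)x^3 + (7249/6)x^2 - 1055x - 18881/6


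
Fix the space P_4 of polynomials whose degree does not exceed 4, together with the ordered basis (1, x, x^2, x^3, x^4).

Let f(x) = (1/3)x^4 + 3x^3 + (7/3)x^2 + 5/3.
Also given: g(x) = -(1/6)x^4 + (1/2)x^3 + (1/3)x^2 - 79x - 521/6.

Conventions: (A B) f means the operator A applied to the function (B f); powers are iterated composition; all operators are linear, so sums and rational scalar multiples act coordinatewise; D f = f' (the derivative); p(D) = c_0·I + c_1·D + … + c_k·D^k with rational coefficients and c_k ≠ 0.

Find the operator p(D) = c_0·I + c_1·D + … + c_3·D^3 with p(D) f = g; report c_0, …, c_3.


p(D) = -(1/2)·I + (3/2)·D − 3·D^2 − 4·D^3, i.e. c_0 = -1/2, c_1 = 3/2, c_2 = -3, c_3 = -4

D^0 f = (1/3)x^4 + 3x^3 + (7/3)x^2 + 5/3
D^1 f = (4/3)x^3 + 9x^2 + (14/3)x
D^2 f = 4x^2 + 18x + 14/3
D^3 f = 8x + 18
matching coefficients of g against c_0 f + c_1 Df + … from the top degree down determines the c_i
solution: c_0 = -1/2, c_1 = 3/2, c_2 = -3, c_3 = -4


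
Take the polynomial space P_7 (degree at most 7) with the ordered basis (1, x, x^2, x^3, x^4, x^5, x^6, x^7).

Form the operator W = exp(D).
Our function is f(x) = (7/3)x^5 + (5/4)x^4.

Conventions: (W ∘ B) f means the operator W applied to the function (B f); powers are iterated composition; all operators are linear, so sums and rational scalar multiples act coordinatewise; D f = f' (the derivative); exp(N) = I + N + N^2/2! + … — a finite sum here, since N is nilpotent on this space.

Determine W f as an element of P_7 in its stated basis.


the image equals g(x) = (7/3)x^5 + (155/12)x^4 + (85/3)x^3 + (185/6)x^2 + (50/3)x + 43/12

order-1 term: (35/3)x^4 + 5x^3
order-2 term: (70/3)x^3 + (15/2)x^2
order-3 term: (70/3)x^2 + 5x
order-4 term: (35/3)x + 5/4
order-5 term: 7/3
the series for exp(D) f terminates at order 5
exp(D) f = (7/3)x^5 + (155/12)x^4 + (85/3)x^3 + (185/6)x^2 + (50/3)x + 43/12


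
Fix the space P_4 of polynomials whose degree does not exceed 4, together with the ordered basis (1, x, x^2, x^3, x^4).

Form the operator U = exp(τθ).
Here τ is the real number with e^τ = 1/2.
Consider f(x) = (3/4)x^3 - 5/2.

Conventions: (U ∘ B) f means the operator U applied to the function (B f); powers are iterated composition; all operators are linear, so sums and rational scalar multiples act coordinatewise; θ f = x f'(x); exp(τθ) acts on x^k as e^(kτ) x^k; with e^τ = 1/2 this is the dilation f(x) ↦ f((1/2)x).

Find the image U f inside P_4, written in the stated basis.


exp(τθ) x^k = e^(kτ) x^k; with e^τ = 1/2 this sends x^k to (1/2)^k x^k
x^3 ↦ 1/8 x^3
applying this coordinatewise to f: exp(τθ) f = (3/32)x^3 - 5/2

the result is g(x) = (3/32)x^3 - 5/2


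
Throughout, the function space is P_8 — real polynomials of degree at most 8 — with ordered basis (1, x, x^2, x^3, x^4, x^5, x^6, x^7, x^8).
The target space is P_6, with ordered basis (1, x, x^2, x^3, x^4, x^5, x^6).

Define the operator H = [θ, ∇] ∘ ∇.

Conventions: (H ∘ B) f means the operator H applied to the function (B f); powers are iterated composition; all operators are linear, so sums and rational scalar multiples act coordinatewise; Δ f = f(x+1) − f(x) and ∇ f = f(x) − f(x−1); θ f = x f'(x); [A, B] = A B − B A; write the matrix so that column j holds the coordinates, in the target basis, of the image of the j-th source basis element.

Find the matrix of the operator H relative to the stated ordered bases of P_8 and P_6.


image of 1: 0
image of x: 0
image of x^2: -2
image of x^3: -6x + 9
image of x^4: -12x^2 + 36x - 28
image of x^5: -20x^3 + 90x^2 - 140x + 75
image of x^6: -30x^4 + 180x^3 - 420x^2 + 450x - 186
image of x^7: -42x^5 + 315x^4 - 980x^3 + 1575x^2 - 1302x + 441
image of x^8: -56x^6 + 504x^5 - 1960x^4 + 4200x^3 - 5208x^2 + 3528x - 1016
each image's coordinates form column j of the matrix

the matrix is [[0, 0, -2, 9, -28, 75, -186, 441, -1016]; [0, 0, 0, -6, 36, -140, 450, -1302, 3528]; [0, 0, 0, 0, -12, 90, -420, 1575, -5208]; [0, 0, 0, 0, 0, -20, 180, -980, 4200]; [0, 0, 0, 0, 0, 0, -30, 315, -1960]; [0, 0, 0, 0, 0, 0, 0, -42, 504]; [0, 0, 0, 0, 0, 0, 0, 0, -56]] (rows listed top to bottom)


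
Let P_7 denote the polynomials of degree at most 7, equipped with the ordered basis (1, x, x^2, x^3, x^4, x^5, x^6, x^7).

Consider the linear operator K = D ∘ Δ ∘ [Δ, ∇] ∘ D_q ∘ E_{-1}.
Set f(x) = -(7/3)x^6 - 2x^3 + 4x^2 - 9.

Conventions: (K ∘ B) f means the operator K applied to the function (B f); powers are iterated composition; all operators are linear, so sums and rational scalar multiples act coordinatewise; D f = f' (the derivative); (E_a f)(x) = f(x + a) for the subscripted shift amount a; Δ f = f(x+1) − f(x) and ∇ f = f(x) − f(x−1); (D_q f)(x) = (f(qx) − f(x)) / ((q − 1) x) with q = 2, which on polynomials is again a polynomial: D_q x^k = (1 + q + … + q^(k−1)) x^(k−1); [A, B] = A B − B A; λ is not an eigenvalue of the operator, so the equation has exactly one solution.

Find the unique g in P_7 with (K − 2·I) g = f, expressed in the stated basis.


write g with unknown coordinates in the stated basis and equate coefficients in (K − 2·I) g = f
solving from the highest basis element down gives g = (7/6)x^6 + x^3 - 2x^2 + 9/2
check: K g = 0
so K g − 2·g = -(7/3)x^6 - 2x^3 + 4x^2 - 9 = f ✓

the result is g(x) = (7/6)x^6 + x^3 - 2x^2 + 9/2


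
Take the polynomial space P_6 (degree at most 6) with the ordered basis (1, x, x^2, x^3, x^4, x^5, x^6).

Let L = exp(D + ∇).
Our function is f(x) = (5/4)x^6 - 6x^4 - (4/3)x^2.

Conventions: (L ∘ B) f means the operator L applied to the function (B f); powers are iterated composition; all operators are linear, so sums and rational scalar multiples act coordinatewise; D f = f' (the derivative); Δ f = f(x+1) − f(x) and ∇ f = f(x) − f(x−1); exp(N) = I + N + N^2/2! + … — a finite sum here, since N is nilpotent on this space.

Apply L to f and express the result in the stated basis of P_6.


the result is g(x) = (5/4)x^6 + 15x^5 + (201/4)x^4 + 27x^3 - (431/6)x^2 - (329/6)x - 39/4

order-1 term: 15x^5 - (75/4)x^4 - 23x^3 + (69/4)x^2 - (131/6)x + 73/12
order-2 term: 75x^4 - 150x^3 + (249/4)x^2 - 6x - 301/12
order-3 term: 200x^3 - 450x^2 + 333x - 399/4
order-4 term: 300x^2 - 600x + 329
order-5 term: 240x - 300
order-6 term: 80
the series for exp(D + ∇) f terminates at order 6
exp(D + ∇) f = (5/4)x^6 + 15x^5 + (201/4)x^4 + 27x^3 - (431/6)x^2 - (329/6)x - 39/4


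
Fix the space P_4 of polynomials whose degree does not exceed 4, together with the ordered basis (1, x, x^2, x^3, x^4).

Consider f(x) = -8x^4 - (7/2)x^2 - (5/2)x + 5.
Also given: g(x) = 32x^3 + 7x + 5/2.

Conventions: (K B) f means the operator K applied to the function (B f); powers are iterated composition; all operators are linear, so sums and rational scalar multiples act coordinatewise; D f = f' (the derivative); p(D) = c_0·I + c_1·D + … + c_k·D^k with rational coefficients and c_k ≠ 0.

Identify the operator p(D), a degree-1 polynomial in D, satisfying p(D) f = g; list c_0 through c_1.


D^0 f = -8x^4 - (7/2)x^2 - (5/2)x + 5
D^1 f = -32x^3 - 7x - 5/2
matching coefficients of g against c_0 f + c_1 Df + … from the top degree down determines the c_i
solution: c_0 = 0, c_1 = -1

c_0 = 0, c_1 = -1


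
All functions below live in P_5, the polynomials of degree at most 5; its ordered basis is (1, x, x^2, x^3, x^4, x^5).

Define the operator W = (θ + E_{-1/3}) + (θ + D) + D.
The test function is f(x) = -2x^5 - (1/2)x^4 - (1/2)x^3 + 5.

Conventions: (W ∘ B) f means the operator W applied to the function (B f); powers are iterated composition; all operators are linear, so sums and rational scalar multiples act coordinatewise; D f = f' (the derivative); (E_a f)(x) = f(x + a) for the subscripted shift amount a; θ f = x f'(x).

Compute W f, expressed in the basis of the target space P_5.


θ f = -10x^5 - 2x^4 - (3/2)x^3
E_{-1/3} f = -2x^5 + (17/6)x^4 - (37/18)x^3 + (49/54)x^2 - (35/162)x + 1220/243
(θ + E_{-1/3}) f = -12x^5 + (5/6)x^4 - (32/9)x^3 + (49/54)x^2 - (35/162)x + 1220/243
θ f = -10x^5 - 2x^4 - (3/2)x^3
D f = -10x^4 - 2x^3 - (3/2)x^2
(θ + D) f = -10x^5 - 12x^4 - (7/2)x^3 - (3/2)x^2
D f = -10x^4 - 2x^3 - (3/2)x^2
((θ + E_{-1/3}) + (θ + D) + D) f = -22x^5 - (127/6)x^4 - (163/18)x^3 - (113/54)x^2 - (35/162)x + 1220/243

the result is g(x) = -22x^5 - (127/6)x^4 - (163/18)x^3 - (113/54)x^2 - (35/162)x + 1220/243


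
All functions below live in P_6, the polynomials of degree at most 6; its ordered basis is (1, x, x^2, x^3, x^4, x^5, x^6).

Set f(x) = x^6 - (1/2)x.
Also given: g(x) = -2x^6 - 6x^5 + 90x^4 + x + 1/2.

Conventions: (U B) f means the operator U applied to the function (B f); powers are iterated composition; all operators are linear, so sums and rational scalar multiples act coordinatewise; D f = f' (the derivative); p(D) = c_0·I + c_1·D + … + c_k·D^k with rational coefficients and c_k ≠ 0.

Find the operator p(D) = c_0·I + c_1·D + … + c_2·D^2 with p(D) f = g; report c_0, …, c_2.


c_0 = -2, c_1 = -1, c_2 = 3

D^0 f = x^6 - (1/2)x
D^1 f = 6x^5 - 1/2
D^2 f = 30x^4
matching coefficients of g against c_0 f + c_1 Df + … from the top degree down determines the c_i
solution: c_0 = -2, c_1 = -1, c_2 = 3


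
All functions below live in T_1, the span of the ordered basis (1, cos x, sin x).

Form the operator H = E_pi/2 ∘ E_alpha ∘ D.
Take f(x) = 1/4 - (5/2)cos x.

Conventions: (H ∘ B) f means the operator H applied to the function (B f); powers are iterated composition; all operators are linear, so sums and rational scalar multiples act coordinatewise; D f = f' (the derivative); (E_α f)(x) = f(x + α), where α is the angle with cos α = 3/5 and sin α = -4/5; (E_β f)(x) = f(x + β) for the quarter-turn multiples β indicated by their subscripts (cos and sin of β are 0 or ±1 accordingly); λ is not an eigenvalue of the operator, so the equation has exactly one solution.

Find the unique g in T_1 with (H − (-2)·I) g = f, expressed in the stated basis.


the image equals g(x) = 1/8 - (35/26)cos x - (10/13)sin x

write g with unknown coordinates in the stated basis and equate coefficients in (H − (-2)·I) g = f
solving from the highest basis element down gives g = 1/8 - (35/26)cos x - (10/13)sin x
check: H g = (5/26)cos x + (20/13)sin x
so H g − (-2)·g = 1/4 - (5/2)cos x = f ✓
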